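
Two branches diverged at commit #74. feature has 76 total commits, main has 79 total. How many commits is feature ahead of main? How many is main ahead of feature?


Common ancestor: commit #74
feature commits after divergence: 76 - 74 = 2
main commits after divergence: 79 - 74 = 5
feature is 2 commits ahead of main
main is 5 commits ahead of feature

feature ahead: 2, main ahead: 5


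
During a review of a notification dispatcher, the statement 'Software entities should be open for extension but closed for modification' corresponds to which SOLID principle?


This describes the Open/Closed Principle (OCP)

Open/Closed Principle (OCP)


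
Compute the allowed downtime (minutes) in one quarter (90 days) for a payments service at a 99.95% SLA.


Formula: allowed downtime = period * (100 - SLA) / 100
Period (quarter (90 days)) = 129600 minutes
Unavailability fraction = (100 - 99.95) / 100
Allowed downtime = 129600 * (100 - 99.95) / 100
Allowed downtime = 64.8 minutes

64.8 minutes


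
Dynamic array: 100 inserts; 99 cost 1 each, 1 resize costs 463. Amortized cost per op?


Formula: Amortized cost = Total cost / Operations
Total cost = (99 * 1) + (1 * 463)
Total cost = 99 + 463 = 562
Amortized = 562 / 100 = 5.62

5.62


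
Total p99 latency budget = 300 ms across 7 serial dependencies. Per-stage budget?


Formula: per_stage = total_budget / stages
per_stage = 300 / 7
per_stage = 42.86 ms

42.86 ms


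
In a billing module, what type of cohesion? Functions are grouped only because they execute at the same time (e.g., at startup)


Reasoning: Related by timing only
Type: Temporal cohesion

Temporal cohesion


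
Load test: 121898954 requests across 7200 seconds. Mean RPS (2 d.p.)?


Formula: throughput = requests / seconds
throughput = 121898954 / 7200
throughput = 16930.41 requests/second

16930.41 requests/second


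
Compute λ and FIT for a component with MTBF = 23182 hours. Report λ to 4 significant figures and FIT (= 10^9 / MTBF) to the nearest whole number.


Formula: λ = 1 / MTBF; FIT = λ × 1e9 = 1e9 / MTBF
λ = 1 / 23182 ≈ 4.314e-05 failures/hour
FIT = 1e9 / 23182 ≈ 43137 failures per 1e9 hours (nearest whole number)

λ = 4.314e-05 /h, FIT = 43137


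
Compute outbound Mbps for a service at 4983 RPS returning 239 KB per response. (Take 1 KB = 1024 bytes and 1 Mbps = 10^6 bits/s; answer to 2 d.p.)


Formula: Mbps = payload_bytes * RPS * 8 / 1e6
Payload per request = 239 KB = 239 * 1024 = 244736 bytes
Total bytes/sec = 244736 * 4983 = 1219519488
Total bits/sec = 1219519488 * 8 = 9756155904
Mbps = 9756155904 / 1e6 = 9756.16

9756.16 Mbps


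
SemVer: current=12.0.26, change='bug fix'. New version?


Current: 12.0.26
Change category: 'bug fix' → patch bump
SemVer rule: patch bump → increment PATCH (MAJOR and MINOR unchanged)
New: 12.0.27

12.0.27


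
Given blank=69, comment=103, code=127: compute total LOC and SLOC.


Total LOC = blank + comment + code
Total LOC = 69 + 103 + 127 = 299
SLOC (source only) = code = 127

Total LOC: 299, SLOC: 127


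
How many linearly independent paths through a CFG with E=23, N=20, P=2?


Formula: V(G) = E - N + 2P
V(G) = 23 - 20 + 2*2
V(G) = 3 + 4
V(G) = 7

7


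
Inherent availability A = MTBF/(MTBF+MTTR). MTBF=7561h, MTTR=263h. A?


Availability = MTBF / (MTBF + MTTR)
Availability = 7561 / (7561 + 263)
Availability = 7561 / 7824
Availability = 96.6385%

96.6385%


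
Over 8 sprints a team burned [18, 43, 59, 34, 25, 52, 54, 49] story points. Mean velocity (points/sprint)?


Formula: Avg velocity = Total points / Number of sprints
Points: [18, 43, 59, 34, 25, 52, 54, 49]
Sum = 18 + 43 + 59 + 34 + 25 + 52 + 54 + 49 = 334
Avg velocity = 334 / 8 = 41.75 points/sprint

41.75 points/sprint


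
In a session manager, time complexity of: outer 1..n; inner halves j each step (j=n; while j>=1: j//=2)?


Reasoning: n times log n
Complexity: O(n log n)

O(n log n)


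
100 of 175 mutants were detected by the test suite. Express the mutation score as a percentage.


Mutation score = killed / total * 100
Mutation score = 100 / 175 * 100
Mutation score = 57.14%

57.14%


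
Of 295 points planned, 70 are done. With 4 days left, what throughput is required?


Formula: Required rate = Remaining points / Days left
Remaining = 295 - 70 = 225 points
Required rate = 225 / 4 = 56.25 points/day

56.25 points/day


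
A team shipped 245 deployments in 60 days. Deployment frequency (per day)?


Formula: deployments per day = releases / days
= 245 / 60
= 4.083 deploys/day
(equivalently, 28.58 deploys/week)

4.083 deploys/day


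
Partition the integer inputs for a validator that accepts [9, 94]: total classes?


Valid range: [9, 94]
Class 1: x < 9 — invalid
Class 2: 9 ≤ x ≤ 94 — valid
Class 3: x > 94 — invalid
Total equivalence classes: 3

3 equivalence classes


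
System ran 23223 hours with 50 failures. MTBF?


Formula: MTBF = Total operating time / Number of failures
MTBF = 23223 / 50
MTBF = 464.46 hours

464.46 hours


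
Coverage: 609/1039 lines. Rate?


Coverage = covered / total * 100
Coverage = 609 / 1039 * 100
Coverage = 58.61%

58.61%


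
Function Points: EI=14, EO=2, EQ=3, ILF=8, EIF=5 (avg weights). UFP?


UFP = EI*4 + EO*5 + EQ*4 + ILF*10 + EIF*7
UFP = 14*4 + 2*5 + 3*4 + 8*10 + 5*7
UFP = 56 + 10 + 12 + 80 + 35
UFP = 193

193


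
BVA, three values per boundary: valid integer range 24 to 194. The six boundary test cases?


Range: [24, 194]
Boundaries: just below min, min, min+1, max-1, max, just above max
Values: [23, 24, 25, 193, 194, 195]

[23, 24, 25, 193, 194, 195]


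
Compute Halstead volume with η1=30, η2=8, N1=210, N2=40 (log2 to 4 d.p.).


Formula: V = N * log2(η), where N = N1 + N2 and η = η1 + η2
η = 30 + 8 = 38
N = 210 + 40 = 250
log2(38) ≈ 5.2479
V = 250 * 5.2479 = 1311.98

1311.98


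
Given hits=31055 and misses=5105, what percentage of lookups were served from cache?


Formula: hit rate = hits / (hits + misses) * 100
hit rate = 31055 / (31055 + 5105) * 100
hit rate = 31055 / 36160 * 100
hit rate = 85.88%

85.88%


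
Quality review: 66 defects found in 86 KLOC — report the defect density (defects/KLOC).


Defect density = defects / KLOC
Defect density = 66 / 86
Defect density = 0.767 defects/KLOC

0.767 defects/KLOC


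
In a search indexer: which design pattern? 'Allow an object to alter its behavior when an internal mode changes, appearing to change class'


This matches the State pattern

State


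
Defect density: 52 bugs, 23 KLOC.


Defect density = defects / KLOC
Defect density = 52 / 23
Defect density = 2.261 defects/KLOC

2.261 defects/KLOC


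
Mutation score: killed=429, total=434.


Mutation score = killed / total * 100
Mutation score = 429 / 434 * 100
Mutation score = 98.85%

98.85%


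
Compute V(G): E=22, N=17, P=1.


Formula: V(G) = E - N + 2P
V(G) = 22 - 17 + 2*1
V(G) = 5 + 2
V(G) = 7

7


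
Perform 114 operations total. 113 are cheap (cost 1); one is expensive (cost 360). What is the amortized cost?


Formula: Amortized cost = Total cost / Operations
Total cost = (113 * 1) + (1 * 360)
Total cost = 113 + 360 = 473
Amortized = 473 / 114 = 4.1491

4.1491


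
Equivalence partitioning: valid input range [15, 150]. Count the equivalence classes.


Valid range: [15, 150]
Class 1: x < 15 — invalid
Class 2: 15 ≤ x ≤ 150 — valid
Class 3: x > 150 — invalid
Total equivalence classes: 3

3 equivalence classes


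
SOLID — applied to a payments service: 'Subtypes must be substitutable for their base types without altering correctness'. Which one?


This describes the Liskov Substitution Principle (LSP)

Liskov Substitution Principle (LSP)


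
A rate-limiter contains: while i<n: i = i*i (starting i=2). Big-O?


Reasoning: squaring drives double-exponential growth; iterations ~ log log n
Complexity: O(log log n)

O(log log n)


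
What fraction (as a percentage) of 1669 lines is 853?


Coverage = covered / total * 100
Coverage = 853 / 1669 * 100
Coverage = 51.11%

51.11%


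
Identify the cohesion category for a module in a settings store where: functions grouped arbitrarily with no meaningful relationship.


Reasoning: Worst: random grouping
Type: Coincidental cohesion

Coincidental cohesion


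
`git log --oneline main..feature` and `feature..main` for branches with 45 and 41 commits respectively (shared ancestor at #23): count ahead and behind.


Common ancestor: commit #23
feature commits after divergence: 45 - 23 = 22
main commits after divergence: 41 - 23 = 18
feature is 22 commits ahead of main
main is 18 commits ahead of feature

feature ahead: 22, main ahead: 18


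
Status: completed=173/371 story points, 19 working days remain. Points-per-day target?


Formula: Required rate = Remaining points / Days left
Remaining = 371 - 173 = 198 points
Required rate = 198 / 19 = 10.42 points/day

10.42 points/day


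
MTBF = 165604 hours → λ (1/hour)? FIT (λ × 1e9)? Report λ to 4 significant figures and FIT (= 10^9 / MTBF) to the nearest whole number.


Formula: λ = 1 / MTBF; FIT = λ × 1e9 = 1e9 / MTBF
λ = 1 / 165604 ≈ 6.039e-06 failures/hour
FIT = 1e9 / 165604 ≈ 6039 failures per 1e9 hours (nearest whole number)

λ = 6.039e-06 /h, FIT = 6039


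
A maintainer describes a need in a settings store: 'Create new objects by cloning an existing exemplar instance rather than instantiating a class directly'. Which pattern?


This matches the Prototype pattern

Prototype


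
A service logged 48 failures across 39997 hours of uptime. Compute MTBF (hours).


Formula: MTBF = Total operating time / Number of failures
MTBF = 39997 / 48
MTBF = 833.27 hours

833.27 hours


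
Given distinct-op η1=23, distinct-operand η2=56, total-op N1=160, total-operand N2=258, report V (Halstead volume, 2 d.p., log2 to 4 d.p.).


Formula: V = N * log2(η), where N = N1 + N2 and η = η1 + η2
η = 23 + 56 = 79
N = 160 + 258 = 418
log2(79) ≈ 6.3038
V = 418 * 6.3038 = 2634.99

2634.99


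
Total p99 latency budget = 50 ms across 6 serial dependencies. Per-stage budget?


Formula: per_stage = total_budget / stages
per_stage = 50 / 6
per_stage = 8.33 ms

8.33 ms


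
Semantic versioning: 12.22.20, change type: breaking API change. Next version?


Current: 12.22.20
Change category: 'breaking API change' → major bump
SemVer rule: major bump → increment MAJOR, reset MINOR and PATCH to 0
New: 13.0.0

13.0.0


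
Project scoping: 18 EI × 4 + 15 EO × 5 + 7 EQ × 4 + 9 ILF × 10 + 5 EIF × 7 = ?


UFP = EI*4 + EO*5 + EQ*4 + ILF*10 + EIF*7
UFP = 18*4 + 15*5 + 7*4 + 9*10 + 5*7
UFP = 72 + 75 + 28 + 90 + 35
UFP = 300

300


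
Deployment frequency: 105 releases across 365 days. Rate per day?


Formula: deployments per day = releases / days
= 105 / 365
= 0.288 deploys/day
(equivalently, 2.01 deploys/week)

0.288 deploys/day


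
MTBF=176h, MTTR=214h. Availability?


Availability = MTBF / (MTBF + MTTR)
Availability = 176 / (176 + 214)
Availability = 176 / 390
Availability = 45.1282%

45.1282%


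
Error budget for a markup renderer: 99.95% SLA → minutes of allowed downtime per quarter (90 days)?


Formula: allowed downtime = period * (100 - SLA) / 100
Period (quarter (90 days)) = 129600 minutes
Unavailability fraction = (100 - 99.95) / 100
Allowed downtime = 129600 * (100 - 99.95) / 100
Allowed downtime = 64.8 minutes

64.8 minutes


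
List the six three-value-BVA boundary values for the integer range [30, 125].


Range: [30, 125]
Boundaries: just below min, min, min+1, max-1, max, just above max
Values: [29, 30, 31, 124, 125, 126]

[29, 30, 31, 124, 125, 126]


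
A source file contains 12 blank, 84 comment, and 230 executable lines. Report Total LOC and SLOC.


Total LOC = blank + comment + code
Total LOC = 12 + 84 + 230 = 326
SLOC (source only) = code = 230

Total LOC: 326, SLOC: 230


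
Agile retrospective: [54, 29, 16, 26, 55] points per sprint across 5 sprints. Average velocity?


Formula: Avg velocity = Total points / Number of sprints
Points: [54, 29, 16, 26, 55]
Sum = 54 + 29 + 16 + 26 + 55 = 180
Avg velocity = 180 / 5 = 36.0 points/sprint

36.0 points/sprint


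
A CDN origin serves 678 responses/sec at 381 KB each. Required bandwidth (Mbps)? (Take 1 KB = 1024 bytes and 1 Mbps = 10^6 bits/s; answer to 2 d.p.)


Formula: Mbps = payload_bytes * RPS * 8 / 1e6
Payload per request = 381 KB = 381 * 1024 = 390144 bytes
Total bytes/sec = 390144 * 678 = 264517632
Total bits/sec = 264517632 * 8 = 2116141056
Mbps = 2116141056 / 1e6 = 2116.14

2116.14 Mbps


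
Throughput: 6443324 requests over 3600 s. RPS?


Formula: throughput = requests / seconds
throughput = 6443324 / 3600
throughput = 1789.81 requests/second

1789.81 requests/second


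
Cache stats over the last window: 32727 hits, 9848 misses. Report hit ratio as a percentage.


Formula: hit rate = hits / (hits + misses) * 100
hit rate = 32727 / (32727 + 9848) * 100
hit rate = 32727 / 42575 * 100
hit rate = 76.87%

76.87%


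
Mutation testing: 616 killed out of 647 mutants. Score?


Mutation score = killed / total * 100
Mutation score = 616 / 647 * 100
Mutation score = 95.21%

95.21%


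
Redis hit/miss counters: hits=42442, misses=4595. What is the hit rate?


Formula: hit rate = hits / (hits + misses) * 100
hit rate = 42442 / (42442 + 4595) * 100
hit rate = 42442 / 47037 * 100
hit rate = 90.23%

90.23%


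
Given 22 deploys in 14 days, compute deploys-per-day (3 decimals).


Formula: deployments per day = releases / days
= 22 / 14
= 1.571 deploys/day
(equivalently, 11.0 deploys/week)

1.571 deploys/day


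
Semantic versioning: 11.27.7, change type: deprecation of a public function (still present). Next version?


Current: 11.27.7
Change category: 'deprecation of a public function (still present)' → minor bump
SemVer rule: minor bump → increment MINOR, reset PATCH to 0 (MAJOR unchanged)
New: 11.28.0

11.28.0


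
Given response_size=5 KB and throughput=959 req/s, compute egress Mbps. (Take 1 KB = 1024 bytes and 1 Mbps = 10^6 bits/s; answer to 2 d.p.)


Formula: Mbps = payload_bytes * RPS * 8 / 1e6
Payload per request = 5 KB = 5 * 1024 = 5120 bytes
Total bytes/sec = 5120 * 959 = 4910080
Total bits/sec = 4910080 * 8 = 39280640
Mbps = 39280640 / 1e6 = 39.28

39.28 Mbps


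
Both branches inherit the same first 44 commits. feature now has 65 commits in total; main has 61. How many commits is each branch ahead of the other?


Common ancestor: commit #44
feature commits after divergence: 65 - 44 = 21
main commits after divergence: 61 - 44 = 17
feature is 21 commits ahead of main
main is 17 commits ahead of feature

feature ahead: 21, main ahead: 17


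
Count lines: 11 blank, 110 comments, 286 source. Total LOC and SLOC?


Total LOC = blank + comment + code
Total LOC = 11 + 110 + 286 = 407
SLOC (source only) = code = 286

Total LOC: 407, SLOC: 286


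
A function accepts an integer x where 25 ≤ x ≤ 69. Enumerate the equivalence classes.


Valid range: [25, 69]
Class 1: x < 25 — invalid
Class 2: 25 ≤ x ≤ 69 — valid
Class 3: x > 69 — invalid
Total equivalence classes: 3

3 equivalence classes


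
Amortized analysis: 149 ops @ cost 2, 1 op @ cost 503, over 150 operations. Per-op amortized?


Formula: Amortized cost = Total cost / Operations
Total cost = (149 * 2) + (1 * 503)
Total cost = 298 + 503 = 801
Amortized = 801 / 150 = 5.34

5.34


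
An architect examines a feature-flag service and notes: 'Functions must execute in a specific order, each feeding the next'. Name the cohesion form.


Reasoning: Output of one is input to next
Type: Sequential cohesion

Sequential cohesion


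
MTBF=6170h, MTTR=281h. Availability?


Availability = MTBF / (MTBF + MTTR)
Availability = 6170 / (6170 + 281)
Availability = 6170 / 6451
Availability = 95.6441%

95.6441%


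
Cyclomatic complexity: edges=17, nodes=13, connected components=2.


Formula: V(G) = E - N + 2P
V(G) = 17 - 13 + 2*2
V(G) = 4 + 4
V(G) = 8

8


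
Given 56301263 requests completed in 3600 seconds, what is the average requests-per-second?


Formula: throughput = requests / seconds
throughput = 56301263 / 3600
throughput = 15639.24 requests/second

15639.24 requests/second


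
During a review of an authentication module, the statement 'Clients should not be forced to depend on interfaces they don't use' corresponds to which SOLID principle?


This describes the Interface Segregation Principle (ISP)

Interface Segregation Principle (ISP)


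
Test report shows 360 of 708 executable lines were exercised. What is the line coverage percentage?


Coverage = covered / total * 100
Coverage = 360 / 708 * 100
Coverage = 50.85%

50.85%


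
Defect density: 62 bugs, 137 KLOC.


Defect density = defects / KLOC
Defect density = 62 / 137
Defect density = 0.453 defects/KLOC

0.453 defects/KLOC


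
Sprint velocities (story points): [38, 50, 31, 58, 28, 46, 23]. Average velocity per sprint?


Formula: Avg velocity = Total points / Number of sprints
Points: [38, 50, 31, 58, 28, 46, 23]
Sum = 38 + 50 + 31 + 58 + 28 + 46 + 23 = 274
Avg velocity = 274 / 7 = 39.14 points/sprint

39.14 points/sprint


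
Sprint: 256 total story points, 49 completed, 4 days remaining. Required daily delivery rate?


Formula: Required rate = Remaining points / Days left
Remaining = 256 - 49 = 207 points
Required rate = 207 / 4 = 51.75 points/day

51.75 points/day


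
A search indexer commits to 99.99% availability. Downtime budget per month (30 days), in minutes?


Formula: allowed downtime = period * (100 - SLA) / 100
Period (month (30 days)) = 43200 minutes
Unavailability fraction = (100 - 99.99) / 100
Allowed downtime = 43200 * (100 - 99.99) / 100
Allowed downtime = 4.32 minutes

4.32 minutes


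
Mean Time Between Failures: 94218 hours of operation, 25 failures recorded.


Formula: MTBF = Total operating time / Number of failures
MTBF = 94218 / 25
MTBF = 3768.72 hours

3768.72 hours


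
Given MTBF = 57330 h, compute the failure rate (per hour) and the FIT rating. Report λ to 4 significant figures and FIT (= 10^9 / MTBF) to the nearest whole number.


Formula: λ = 1 / MTBF; FIT = λ × 1e9 = 1e9 / MTBF
λ = 1 / 57330 ≈ 1.744e-05 failures/hour
FIT = 1e9 / 57330 ≈ 17443 failures per 1e9 hours (nearest whole number)

λ = 1.744e-05 /h, FIT = 17443


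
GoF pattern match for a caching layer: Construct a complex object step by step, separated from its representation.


This matches the Builder pattern

Builder


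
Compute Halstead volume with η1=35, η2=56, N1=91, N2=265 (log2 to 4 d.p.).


Formula: V = N * log2(η), where N = N1 + N2 and η = η1 + η2
η = 35 + 56 = 91
N = 91 + 265 = 356
log2(91) ≈ 6.5078
V = 356 * 6.5078 = 2316.78

2316.78


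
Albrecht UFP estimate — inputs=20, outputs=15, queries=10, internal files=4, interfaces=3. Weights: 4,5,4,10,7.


UFP = EI*4 + EO*5 + EQ*4 + ILF*10 + EIF*7
UFP = 20*4 + 15*5 + 10*4 + 4*10 + 3*7
UFP = 80 + 75 + 40 + 40 + 21
UFP = 256

256


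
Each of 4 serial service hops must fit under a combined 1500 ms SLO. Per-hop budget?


Formula: per_stage = total_budget / stages
per_stage = 1500 / 4
per_stage = 375.0 ms

375.0 ms


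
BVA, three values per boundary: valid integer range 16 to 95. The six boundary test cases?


Range: [16, 95]
Boundaries: just below min, min, min+1, max-1, max, just above max
Values: [15, 16, 17, 94, 95, 96]

[15, 16, 17, 94, 95, 96]


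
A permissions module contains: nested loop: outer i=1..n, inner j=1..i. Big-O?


Reasoning: triangle: n(n+1)/2 ~ n^2/2
Complexity: O(n^2)

O(n^2)


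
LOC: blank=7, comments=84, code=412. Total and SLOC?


Total LOC = blank + comment + code
Total LOC = 7 + 84 + 412 = 503
SLOC (source only) = code = 412

Total LOC: 503, SLOC: 412


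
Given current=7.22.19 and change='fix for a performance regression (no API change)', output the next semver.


Current: 7.22.19
Change category: 'fix for a performance regression (no API change)' → patch bump
SemVer rule: patch bump → increment PATCH (MAJOR and MINOR unchanged)
New: 7.22.20

7.22.20


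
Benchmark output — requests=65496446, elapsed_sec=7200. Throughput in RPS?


Formula: throughput = requests / seconds
throughput = 65496446 / 7200
throughput = 9096.73 requests/second

9096.73 requests/second


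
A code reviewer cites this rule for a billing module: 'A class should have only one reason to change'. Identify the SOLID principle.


This describes the Single Responsibility Principle (SRP)

Single Responsibility Principle (SRP)


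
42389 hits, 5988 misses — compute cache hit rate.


Formula: hit rate = hits / (hits + misses) * 100
hit rate = 42389 / (42389 + 5988) * 100
hit rate = 42389 / 48377 * 100
hit rate = 87.62%

87.62%


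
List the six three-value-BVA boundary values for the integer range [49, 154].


Range: [49, 154]
Boundaries: just below min, min, min+1, max-1, max, just above max
Values: [48, 49, 50, 153, 154, 155]

[48, 49, 50, 153, 154, 155]


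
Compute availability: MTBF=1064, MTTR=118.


Availability = MTBF / (MTBF + MTTR)
Availability = 1064 / (1064 + 118)
Availability = 1064 / 1182
Availability = 90.0169%

90.0169%


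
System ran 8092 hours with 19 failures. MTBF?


Formula: MTBF = Total operating time / Number of failures
MTBF = 8092 / 19
MTBF = 425.89 hours

425.89 hours


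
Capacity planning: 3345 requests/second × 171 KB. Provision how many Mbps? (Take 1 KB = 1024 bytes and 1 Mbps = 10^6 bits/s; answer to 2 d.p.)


Formula: Mbps = payload_bytes * RPS * 8 / 1e6
Payload per request = 171 KB = 171 * 1024 = 175104 bytes
Total bytes/sec = 175104 * 3345 = 585722880
Total bits/sec = 585722880 * 8 = 4685783040
Mbps = 4685783040 / 1e6 = 4685.78

4685.78 Mbps


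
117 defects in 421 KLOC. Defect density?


Defect density = defects / KLOC
Defect density = 117 / 421
Defect density = 0.278 defects/KLOC

0.278 defects/KLOC


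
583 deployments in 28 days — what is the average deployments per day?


Formula: deployments per day = releases / days
= 583 / 28
= 20.821 deploys/day
(equivalently, 145.75 deploys/week)

20.821 deploys/day


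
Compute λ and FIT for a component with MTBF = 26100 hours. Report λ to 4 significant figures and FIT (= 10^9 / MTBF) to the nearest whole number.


Formula: λ = 1 / MTBF; FIT = λ × 1e9 = 1e9 / MTBF
λ = 1 / 26100 ≈ 3.831e-05 failures/hour
FIT = 1e9 / 26100 ≈ 38314 failures per 1e9 hours (nearest whole number)

λ = 3.831e-05 /h, FIT = 38314


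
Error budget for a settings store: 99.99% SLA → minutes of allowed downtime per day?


Formula: allowed downtime = period * (100 - SLA) / 100
Period (day) = 1440 minutes
Unavailability fraction = (100 - 99.99) / 100
Allowed downtime = 1440 * (100 - 99.99) / 100
Allowed downtime = 0.144 minutes

0.144 minutes


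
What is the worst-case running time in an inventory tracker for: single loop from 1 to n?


Reasoning: one pass through n items
Complexity: O(n)

O(n)


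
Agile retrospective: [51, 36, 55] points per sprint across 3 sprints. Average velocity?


Formula: Avg velocity = Total points / Number of sprints
Points: [51, 36, 55]
Sum = 51 + 36 + 55 = 142
Avg velocity = 142 / 3 = 47.33 points/sprint

47.33 points/sprint


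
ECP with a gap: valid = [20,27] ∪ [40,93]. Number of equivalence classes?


Valid ranges: [20,27] and [40,93]
Class 1: x < 20 — invalid
Class 2: 20 ≤ x ≤ 27 — valid
Class 3: 27 < x < 40 — invalid (gap between ranges)
Class 4: 40 ≤ x ≤ 93 — valid
Class 5: x > 93 — invalid
Total equivalence classes: 5

5 equivalence classes


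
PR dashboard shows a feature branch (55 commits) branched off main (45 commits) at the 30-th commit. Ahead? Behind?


Common ancestor: commit #30
feature commits after divergence: 55 - 30 = 25
main commits after divergence: 45 - 30 = 15
feature is 25 commits ahead of main
main is 15 commits ahead of feature

feature ahead: 25, main ahead: 15


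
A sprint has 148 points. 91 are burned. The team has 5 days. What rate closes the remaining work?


Formula: Required rate = Remaining points / Days left
Remaining = 148 - 91 = 57 points
Required rate = 57 / 5 = 11.4 points/day

11.4 points/day


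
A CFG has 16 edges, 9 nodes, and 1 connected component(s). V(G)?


Formula: V(G) = E - N + 2P
V(G) = 16 - 9 + 2*1
V(G) = 7 + 2
V(G) = 9

9


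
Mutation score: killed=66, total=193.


Mutation score = killed / total * 100
Mutation score = 66 / 193 * 100
Mutation score = 34.2%

34.2%


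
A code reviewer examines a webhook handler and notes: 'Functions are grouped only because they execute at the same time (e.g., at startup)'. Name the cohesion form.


Reasoning: Related by timing only
Type: Temporal cohesion

Temporal cohesion


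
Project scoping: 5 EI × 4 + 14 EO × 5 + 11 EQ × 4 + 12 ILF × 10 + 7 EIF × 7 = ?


UFP = EI*4 + EO*5 + EQ*4 + ILF*10 + EIF*7
UFP = 5*4 + 14*5 + 11*4 + 12*10 + 7*7
UFP = 20 + 70 + 44 + 120 + 49
UFP = 303

303


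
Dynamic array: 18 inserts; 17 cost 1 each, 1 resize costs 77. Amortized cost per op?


Formula: Amortized cost = Total cost / Operations
Total cost = (17 * 1) + (1 * 77)
Total cost = 17 + 77 = 94
Amortized = 94 / 18 = 5.2222

5.2222


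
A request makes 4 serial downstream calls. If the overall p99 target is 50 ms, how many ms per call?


Formula: per_stage = total_budget / stages
per_stage = 50 / 4
per_stage = 12.5 ms

12.5 ms


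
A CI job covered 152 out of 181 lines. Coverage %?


Coverage = covered / total * 100
Coverage = 152 / 181 * 100
Coverage = 83.98%

83.98%


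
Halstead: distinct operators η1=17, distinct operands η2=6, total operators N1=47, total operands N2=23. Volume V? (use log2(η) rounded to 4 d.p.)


Formula: V = N * log2(η), where N = N1 + N2 and η = η1 + η2
η = 17 + 6 = 23
N = 47 + 23 = 70
log2(23) ≈ 4.5236
V = 70 * 4.5236 = 316.65

316.65


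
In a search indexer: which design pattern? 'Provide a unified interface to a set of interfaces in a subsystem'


This matches the Facade pattern

Facade


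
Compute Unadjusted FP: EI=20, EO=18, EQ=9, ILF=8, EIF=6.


UFP = EI*4 + EO*5 + EQ*4 + ILF*10 + EIF*7
UFP = 20*4 + 18*5 + 9*4 + 8*10 + 6*7
UFP = 80 + 90 + 36 + 80 + 42
UFP = 328

328


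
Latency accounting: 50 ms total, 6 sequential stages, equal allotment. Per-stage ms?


Formula: per_stage = total_budget / stages
per_stage = 50 / 6
per_stage = 8.33 ms

8.33 ms


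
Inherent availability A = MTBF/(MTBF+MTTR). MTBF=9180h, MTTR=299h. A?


Availability = MTBF / (MTBF + MTTR)
Availability = 9180 / (9180 + 299)
Availability = 9180 / 9479
Availability = 96.8457%

96.8457%


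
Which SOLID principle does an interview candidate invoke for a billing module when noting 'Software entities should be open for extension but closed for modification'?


This describes the Open/Closed Principle (OCP)

Open/Closed Principle (OCP)


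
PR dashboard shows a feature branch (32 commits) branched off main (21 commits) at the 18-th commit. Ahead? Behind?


Common ancestor: commit #18
feature commits after divergence: 32 - 18 = 14
main commits after divergence: 21 - 18 = 3
feature is 14 commits ahead of main
main is 3 commits ahead of feature

feature ahead: 14, main ahead: 3


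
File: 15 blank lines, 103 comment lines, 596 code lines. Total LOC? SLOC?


Total LOC = blank + comment + code
Total LOC = 15 + 103 + 596 = 714
SLOC (source only) = code = 596

Total LOC: 714, SLOC: 596


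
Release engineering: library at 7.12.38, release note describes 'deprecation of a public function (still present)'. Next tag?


Current: 7.12.38
Change category: 'deprecation of a public function (still present)' → minor bump
SemVer rule: minor bump → increment MINOR, reset PATCH to 0 (MAJOR unchanged)
New: 7.13.0

7.13.0


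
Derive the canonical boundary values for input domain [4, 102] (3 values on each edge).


Range: [4, 102]
Boundaries: just below min, min, min+1, max-1, max, just above max
Values: [3, 4, 5, 101, 102, 103]

[3, 4, 5, 101, 102, 103]


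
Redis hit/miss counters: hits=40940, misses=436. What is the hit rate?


Formula: hit rate = hits / (hits + misses) * 100
hit rate = 40940 / (40940 + 436) * 100
hit rate = 40940 / 41376 * 100
hit rate = 98.95%

98.95%


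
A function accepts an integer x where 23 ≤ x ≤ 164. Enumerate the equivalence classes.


Valid range: [23, 164]
Class 1: x < 23 — invalid
Class 2: 23 ≤ x ≤ 164 — valid
Class 3: x > 164 — invalid
Total equivalence classes: 3

3 equivalence classes


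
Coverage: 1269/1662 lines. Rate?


Coverage = covered / total * 100
Coverage = 1269 / 1662 * 100
Coverage = 76.35%

76.35%


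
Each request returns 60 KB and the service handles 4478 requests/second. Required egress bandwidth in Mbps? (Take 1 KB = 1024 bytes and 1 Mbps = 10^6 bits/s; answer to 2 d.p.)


Formula: Mbps = payload_bytes * RPS * 8 / 1e6
Payload per request = 60 KB = 60 * 1024 = 61440 bytes
Total bytes/sec = 61440 * 4478 = 275128320
Total bits/sec = 275128320 * 8 = 2201026560
Mbps = 2201026560 / 1e6 = 2201.03

2201.03 Mbps


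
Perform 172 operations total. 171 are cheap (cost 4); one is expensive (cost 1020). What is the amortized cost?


Formula: Amortized cost = Total cost / Operations
Total cost = (171 * 4) + (1 * 1020)
Total cost = 684 + 1020 = 1704
Amortized = 1704 / 172 = 9.907

9.907


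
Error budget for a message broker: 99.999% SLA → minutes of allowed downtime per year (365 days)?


Formula: allowed downtime = period * (100 - SLA) / 100
Period (year (365 days)) = 525600 minutes
Unavailability fraction = (100 - 99.999) / 100
Allowed downtime = 525600 * (100 - 99.999) / 100
Allowed downtime = 5.256 minutes

5.256 minutes


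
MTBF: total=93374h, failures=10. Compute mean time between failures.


Formula: MTBF = Total operating time / Number of failures
MTBF = 93374 / 10
MTBF = 9337.4 hours

9337.4 hours


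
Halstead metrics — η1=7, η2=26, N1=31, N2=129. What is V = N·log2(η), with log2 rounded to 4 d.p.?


Formula: V = N * log2(η), where N = N1 + N2 and η = η1 + η2
η = 7 + 26 = 33
N = 31 + 129 = 160
log2(33) ≈ 5.0444
V = 160 * 5.0444 = 807.10

807.10


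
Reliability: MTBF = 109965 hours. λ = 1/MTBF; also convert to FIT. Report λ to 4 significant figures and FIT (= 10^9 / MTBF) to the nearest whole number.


Formula: λ = 1 / MTBF; FIT = λ × 1e9 = 1e9 / MTBF
λ = 1 / 109965 ≈ 9.094e-06 failures/hour
FIT = 1e9 / 109965 ≈ 9094 failures per 1e9 hours (nearest whole number)

λ = 9.094e-06 /h, FIT = 9094


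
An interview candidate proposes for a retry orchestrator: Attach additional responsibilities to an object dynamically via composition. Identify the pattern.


This matches the Decorator pattern

Decorator


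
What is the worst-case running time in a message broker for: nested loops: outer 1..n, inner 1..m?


Reasoning: product of independent bounds
Complexity: O(n*m)

O(n*m)


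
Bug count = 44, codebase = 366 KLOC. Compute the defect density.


Defect density = defects / KLOC
Defect density = 44 / 366
Defect density = 0.12 defects/KLOC

0.12 defects/KLOC


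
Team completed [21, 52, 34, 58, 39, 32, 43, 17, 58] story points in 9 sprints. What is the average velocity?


Formula: Avg velocity = Total points / Number of sprints
Points: [21, 52, 34, 58, 39, 32, 43, 17, 58]
Sum = 21 + 52 + 34 + 58 + 39 + 32 + 43 + 17 + 58 = 354
Avg velocity = 354 / 9 = 39.33 points/sprint

39.33 points/sprint


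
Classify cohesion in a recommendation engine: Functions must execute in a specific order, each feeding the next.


Reasoning: Output of one is input to next
Type: Sequential cohesion

Sequential cohesion


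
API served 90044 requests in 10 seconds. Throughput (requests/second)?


Formula: throughput = requests / seconds
throughput = 90044 / 10
throughput = 9004.4 requests/second

9004.4 requests/second


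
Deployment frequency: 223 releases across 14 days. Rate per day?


Formula: deployments per day = releases / days
= 223 / 14
= 15.929 deploys/day
(equivalently, 111.5 deploys/week)

15.929 deploys/day


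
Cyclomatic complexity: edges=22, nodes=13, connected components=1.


Formula: V(G) = E - N + 2P
V(G) = 22 - 13 + 2*1
V(G) = 9 + 2
V(G) = 11

11


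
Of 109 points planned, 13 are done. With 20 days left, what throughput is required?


Formula: Required rate = Remaining points / Days left
Remaining = 109 - 13 = 96 points
Required rate = 96 / 20 = 4.8 points/day

4.8 points/day


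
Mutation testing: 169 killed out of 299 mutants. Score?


Mutation score = killed / total * 100
Mutation score = 169 / 299 * 100
Mutation score = 56.52%

56.52%


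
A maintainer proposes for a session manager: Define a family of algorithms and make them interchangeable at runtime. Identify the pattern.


This matches the Strategy pattern

Strategy


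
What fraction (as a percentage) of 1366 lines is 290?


Coverage = covered / total * 100
Coverage = 290 / 1366 * 100
Coverage = 21.23%

21.23%


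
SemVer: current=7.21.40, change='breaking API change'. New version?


Current: 7.21.40
Change category: 'breaking API change' → major bump
SemVer rule: major bump → increment MAJOR, reset MINOR and PATCH to 0
New: 8.0.0

8.0.0


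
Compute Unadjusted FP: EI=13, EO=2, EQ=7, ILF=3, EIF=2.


UFP = EI*4 + EO*5 + EQ*4 + ILF*10 + EIF*7
UFP = 13*4 + 2*5 + 7*4 + 3*10 + 2*7
UFP = 52 + 10 + 28 + 30 + 14
UFP = 134

134


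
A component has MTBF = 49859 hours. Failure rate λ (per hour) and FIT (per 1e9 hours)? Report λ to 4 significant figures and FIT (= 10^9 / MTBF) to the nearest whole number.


Formula: λ = 1 / MTBF; FIT = λ × 1e9 = 1e9 / MTBF
λ = 1 / 49859 ≈ 2.006e-05 failures/hour
FIT = 1e9 / 49859 ≈ 20057 failures per 1e9 hours (nearest whole number)

λ = 2.006e-05 /h, FIT = 20057


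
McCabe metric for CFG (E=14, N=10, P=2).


Formula: V(G) = E - N + 2P
V(G) = 14 - 10 + 2*2
V(G) = 4 + 4
V(G) = 8

8


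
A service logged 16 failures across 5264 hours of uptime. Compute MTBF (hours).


Formula: MTBF = Total operating time / Number of failures
MTBF = 5264 / 16
MTBF = 329.0 hours

329.0 hours


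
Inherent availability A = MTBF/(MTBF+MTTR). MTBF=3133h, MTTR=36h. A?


Availability = MTBF / (MTBF + MTTR)
Availability = 3133 / (3133 + 36)
Availability = 3133 / 3169
Availability = 98.864%

98.864%


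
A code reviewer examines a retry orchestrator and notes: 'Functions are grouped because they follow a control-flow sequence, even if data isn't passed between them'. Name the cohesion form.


Reasoning: Grouped by order of execution within a routine, not by data flow
Type: Procedural cohesion

Procedural cohesion


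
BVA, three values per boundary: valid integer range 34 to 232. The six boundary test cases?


Range: [34, 232]
Boundaries: just below min, min, min+1, max-1, max, just above max
Values: [33, 34, 35, 231, 232, 233]

[33, 34, 35, 231, 232, 233]


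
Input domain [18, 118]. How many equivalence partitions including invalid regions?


Valid range: [18, 118]
Class 1: x < 18 — invalid
Class 2: 18 ≤ x ≤ 118 — valid
Class 3: x > 118 — invalid
Total equivalence classes: 3

3 equivalence classes


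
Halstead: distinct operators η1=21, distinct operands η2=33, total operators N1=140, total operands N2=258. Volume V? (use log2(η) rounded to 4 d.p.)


Formula: V = N * log2(η), where N = N1 + N2 and η = η1 + η2
η = 21 + 33 = 54
N = 140 + 258 = 398
log2(54) ≈ 5.7549
V = 398 * 5.7549 = 2290.45

2290.45


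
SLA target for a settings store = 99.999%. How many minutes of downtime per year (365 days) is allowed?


Formula: allowed downtime = period * (100 - SLA) / 100
Period (year (365 days)) = 525600 minutes
Unavailability fraction = (100 - 99.999) / 100
Allowed downtime = 525600 * (100 - 99.999) / 100
Allowed downtime = 5.256 minutes

5.256 minutes


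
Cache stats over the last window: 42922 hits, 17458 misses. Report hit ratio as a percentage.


Formula: hit rate = hits / (hits + misses) * 100
hit rate = 42922 / (42922 + 17458) * 100
hit rate = 42922 / 60380 * 100
hit rate = 71.09%

71.09%


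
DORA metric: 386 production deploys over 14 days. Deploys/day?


Formula: deployments per day = releases / days
= 386 / 14
= 27.571 deploys/day
(equivalently, 193.0 deploys/week)

27.571 deploys/day


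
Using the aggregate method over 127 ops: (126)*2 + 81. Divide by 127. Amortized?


Formula: Amortized cost = Total cost / Operations
Total cost = (126 * 2) + (1 * 81)
Total cost = 252 + 81 = 333
Amortized = 333 / 127 = 2.622

2.622


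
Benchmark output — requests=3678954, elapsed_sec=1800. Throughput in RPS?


Formula: throughput = requests / seconds
throughput = 3678954 / 1800
throughput = 2043.86 requests/second

2043.86 requests/second


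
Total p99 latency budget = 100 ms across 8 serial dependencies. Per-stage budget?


Formula: per_stage = total_budget / stages
per_stage = 100 / 8
per_stage = 12.5 ms

12.5 ms


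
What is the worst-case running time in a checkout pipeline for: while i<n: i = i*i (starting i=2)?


Reasoning: squaring drives double-exponential growth; iterations ~ log log n
Complexity: O(log log n)

O(log log n)


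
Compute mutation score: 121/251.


Mutation score = killed / total * 100
Mutation score = 121 / 251 * 100
Mutation score = 48.21%

48.21%


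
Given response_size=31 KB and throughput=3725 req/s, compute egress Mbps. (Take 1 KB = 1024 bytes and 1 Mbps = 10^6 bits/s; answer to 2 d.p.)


Formula: Mbps = payload_bytes * RPS * 8 / 1e6
Payload per request = 31 KB = 31 * 1024 = 31744 bytes
Total bytes/sec = 31744 * 3725 = 118246400
Total bits/sec = 118246400 * 8 = 945971200
Mbps = 945971200 / 1e6 = 945.97

945.97 Mbps


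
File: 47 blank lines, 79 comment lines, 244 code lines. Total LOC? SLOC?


Total LOC = blank + comment + code
Total LOC = 47 + 79 + 244 = 370
SLOC (source only) = code = 244

Total LOC: 370, SLOC: 244


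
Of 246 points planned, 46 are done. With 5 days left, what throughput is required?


Formula: Required rate = Remaining points / Days left
Remaining = 246 - 46 = 200 points
Required rate = 200 / 5 = 40.0 points/day

40.0 points/day


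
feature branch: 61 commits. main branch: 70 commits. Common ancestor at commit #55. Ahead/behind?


Common ancestor: commit #55
feature commits after divergence: 61 - 55 = 6
main commits after divergence: 70 - 55 = 15
feature is 6 commits ahead of main
main is 15 commits ahead of feature

feature ahead: 6, main ahead: 15


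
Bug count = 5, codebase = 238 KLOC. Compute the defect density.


Defect density = defects / KLOC
Defect density = 5 / 238
Defect density = 0.021 defects/KLOC

0.021 defects/KLOC


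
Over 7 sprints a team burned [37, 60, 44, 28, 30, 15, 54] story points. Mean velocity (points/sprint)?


Formula: Avg velocity = Total points / Number of sprints
Points: [37, 60, 44, 28, 30, 15, 54]
Sum = 37 + 60 + 44 + 28 + 30 + 15 + 54 = 268
Avg velocity = 268 / 7 = 38.29 points/sprint

38.29 points/sprint


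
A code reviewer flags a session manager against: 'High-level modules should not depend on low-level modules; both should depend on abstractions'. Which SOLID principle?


This describes the Dependency Inversion Principle (DIP)

Dependency Inversion Principle (DIP)


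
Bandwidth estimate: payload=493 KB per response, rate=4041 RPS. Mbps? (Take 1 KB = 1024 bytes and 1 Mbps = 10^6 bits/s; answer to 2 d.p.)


Formula: Mbps = payload_bytes * RPS * 8 / 1e6
Payload per request = 493 KB = 493 * 1024 = 504832 bytes
Total bytes/sec = 504832 * 4041 = 2040026112
Total bits/sec = 2040026112 * 8 = 16320208896
Mbps = 16320208896 / 1e6 = 16320.21

16320.21 Mbps
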